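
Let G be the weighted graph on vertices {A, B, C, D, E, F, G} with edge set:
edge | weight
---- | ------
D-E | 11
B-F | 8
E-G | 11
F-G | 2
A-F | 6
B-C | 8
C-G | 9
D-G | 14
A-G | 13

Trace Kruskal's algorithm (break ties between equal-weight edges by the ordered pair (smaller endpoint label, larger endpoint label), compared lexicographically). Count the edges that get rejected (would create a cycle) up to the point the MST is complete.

Kruskal: consider edges lightest-first.
F-G (2): add. Components now {A} {B} {C} {D} {E} {F,G}
A-F (6): add. Components now {A,F,G} {B} {C} {D} {E}
B-C (8): add. Components now {A,F,G} {B,C} {D} {E}
B-F (8): add. Components now {A,B,C,F,G} {D} {E}
C-G (9): skip — C and G already connected.
D-E (11): add. Components now {A,B,C,F,G} {D,E}
E-G (11): add. Components now {A,B,C,D,E,F,G}
Edges rejected before the tree was complete: 1.

1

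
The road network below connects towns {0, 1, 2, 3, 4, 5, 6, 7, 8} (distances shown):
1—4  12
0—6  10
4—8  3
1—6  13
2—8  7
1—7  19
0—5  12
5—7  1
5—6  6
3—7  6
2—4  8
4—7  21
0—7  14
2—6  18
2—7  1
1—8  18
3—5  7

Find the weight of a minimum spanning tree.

Prim's algorithm from 7:
Step 1: cheapest edge leaving the tree is 2—7 (1); add 2.
Step 2: cheapest edge leaving the tree is 5—7 (1); add 5.
Step 3: cheapest edge leaving the tree is 3—7 (6); add 3.
Step 4: cheapest edge leaving the tree is 5—6 (6); add 6.
Step 5: cheapest edge leaving the tree is 2—8 (7); add 8.
Step 6: cheapest edge leaving the tree is 4—8 (3); add 4.
Step 7: cheapest edge leaving the tree is 0—6 (10); add 0.
Step 8: cheapest edge leaving the tree is 1—4 (12); add 1.
MST edges: 2—7, 5—7, 3—7, 5—6, 2—8, 4—8, 0—6, 1—4; total weight 1+1+6+6+7+3+10+12 = 46.

46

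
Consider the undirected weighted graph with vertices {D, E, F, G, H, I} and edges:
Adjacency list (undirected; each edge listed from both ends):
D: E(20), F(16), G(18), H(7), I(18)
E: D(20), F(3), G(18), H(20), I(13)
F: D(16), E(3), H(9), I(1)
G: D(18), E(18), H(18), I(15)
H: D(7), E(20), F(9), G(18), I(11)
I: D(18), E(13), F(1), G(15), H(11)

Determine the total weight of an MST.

35

Prim, starting at H.
Step 1: frontier [D H 7, F H 9, H I 11, G H 18, E H 20] → take D H (7); add D.
Step 2: frontier [D F 16, D G 18, D I 18, D E 20, F H 9, H I 11, G H 18, E H 20] → take F H (9); add F.
Step 3: frontier [D G 18, D I 18, D E 20, F I 1, E F 3, H I 11, G H 18, E H 20] → take F I (1); add I.
Step 4: frontier [D G 18, D E 20, E F 3, G H 18, E H 20, E I 13, G I 15] → take E F (3); add E.
Step 5: frontier [D G 18, E G 18, G H 18, G I 15] → take G I (15); add G.
MST edges: D H, F H, F I, E F, G I; total weight 7+9+1+3+15 = 35.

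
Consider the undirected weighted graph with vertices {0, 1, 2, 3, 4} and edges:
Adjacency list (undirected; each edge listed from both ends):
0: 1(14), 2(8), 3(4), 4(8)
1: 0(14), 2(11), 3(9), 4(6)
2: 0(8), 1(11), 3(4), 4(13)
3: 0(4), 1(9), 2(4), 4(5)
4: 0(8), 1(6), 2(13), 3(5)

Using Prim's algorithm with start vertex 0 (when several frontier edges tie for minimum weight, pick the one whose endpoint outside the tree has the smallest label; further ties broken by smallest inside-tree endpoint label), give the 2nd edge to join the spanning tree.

2-3

Prim, starting at 0.
Step 1: cheapest edge leaving the tree is 0–3 (4); add 3.
Step 2: cheapest edge leaving the tree is 2–3 (4); add 2.
Step 3: cheapest edge leaving the tree is 3–4 (5); add 4.
Step 4: cheapest edge leaving the tree is 1–4 (6); add 1.
The 2nd edge added is 2–3.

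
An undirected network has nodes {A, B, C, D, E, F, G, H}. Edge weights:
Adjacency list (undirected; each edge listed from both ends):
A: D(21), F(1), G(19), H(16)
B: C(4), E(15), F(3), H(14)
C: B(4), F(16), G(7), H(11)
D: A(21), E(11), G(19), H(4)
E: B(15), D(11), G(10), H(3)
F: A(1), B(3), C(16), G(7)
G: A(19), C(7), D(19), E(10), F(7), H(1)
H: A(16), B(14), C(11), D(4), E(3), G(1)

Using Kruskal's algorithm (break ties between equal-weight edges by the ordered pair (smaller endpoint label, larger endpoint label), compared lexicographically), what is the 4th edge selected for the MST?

E-H

Sort edges by weight, then run Kruskal:
A-F (1): add — endpoints in different components.
G-H (1): add — endpoints in different components.
B-F (3): add — endpoints in different components.
E-H (3): add — endpoints in different components.
B-C (4): add — endpoints in different components.
D-H (4): add — endpoints in different components.
C-G (7): add — endpoints in different components.
The 4th edge added is E-H.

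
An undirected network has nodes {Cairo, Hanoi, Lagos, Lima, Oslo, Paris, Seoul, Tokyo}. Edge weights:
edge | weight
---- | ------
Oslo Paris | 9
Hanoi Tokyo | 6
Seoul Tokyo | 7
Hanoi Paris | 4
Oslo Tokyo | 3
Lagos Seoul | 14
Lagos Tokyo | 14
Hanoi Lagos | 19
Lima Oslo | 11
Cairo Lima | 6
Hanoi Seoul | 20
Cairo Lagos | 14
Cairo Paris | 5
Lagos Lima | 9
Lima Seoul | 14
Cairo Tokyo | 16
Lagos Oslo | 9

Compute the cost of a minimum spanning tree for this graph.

40

Kruskal's algorithm — process edges by increasing weight (ties by edge label):
Oslo Tokyo (3): add — endpoints in different components.
Hanoi Paris (4): add — endpoints in different components.
Cairo Paris (5): add — endpoints in different components.
Cairo Lima (6): add — endpoints in different components.
Hanoi Tokyo (6): add — endpoints in different components.
Seoul Tokyo (7): add — endpoints in different components.
Lagos Lima (9): add — endpoints in different components.
MST edges: Oslo Tokyo, Hanoi Paris, Cairo Paris, Cairo Lima, Hanoi Tokyo, Seoul Tokyo, Lagos Lima; total weight 3+4+5+6+6+7+9 = 40.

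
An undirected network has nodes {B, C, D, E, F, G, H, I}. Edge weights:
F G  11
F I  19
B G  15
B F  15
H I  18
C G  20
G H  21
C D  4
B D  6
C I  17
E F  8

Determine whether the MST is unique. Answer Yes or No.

Kruskal: consider edges lightest-first.
C D (4): add — endpoints in different components.
B D (6): add — endpoints in different components.
E F (8): add — endpoints in different components.
F G (11): add — endpoints in different components.
B F (15): add — endpoints in different components.
B G (15): skip — B and G already connected.
C I (17): add — endpoints in different components.
H I (18): add — endpoints in different components.
Non-tree edge B G has weight 15, equal to the heaviest edge on its tree cycle — swapping gives another MST of the same weight. Not unique.

No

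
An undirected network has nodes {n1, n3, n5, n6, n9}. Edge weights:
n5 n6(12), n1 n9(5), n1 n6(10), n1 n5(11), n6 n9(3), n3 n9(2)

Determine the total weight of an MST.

Prim's algorithm from n3:
Step 1: frontier [n3 n9 2] → take n3 n9 (2); add n9.
Step 2: frontier [n6 n9 3, n1 n9 5] → take n6 n9 (3); add n6.
Step 3: frontier [n1 n6 10, n5 n6 12, n1 n9 5] → take n1 n9 (5); add n1.
Step 4: frontier [n1 n5 11, n5 n6 12] → take n1 n5 (11); add n5.
MST edges: n3 n9, n6 n9, n1 n9, n1 n5; total weight 2+3+5+11 = 21.

21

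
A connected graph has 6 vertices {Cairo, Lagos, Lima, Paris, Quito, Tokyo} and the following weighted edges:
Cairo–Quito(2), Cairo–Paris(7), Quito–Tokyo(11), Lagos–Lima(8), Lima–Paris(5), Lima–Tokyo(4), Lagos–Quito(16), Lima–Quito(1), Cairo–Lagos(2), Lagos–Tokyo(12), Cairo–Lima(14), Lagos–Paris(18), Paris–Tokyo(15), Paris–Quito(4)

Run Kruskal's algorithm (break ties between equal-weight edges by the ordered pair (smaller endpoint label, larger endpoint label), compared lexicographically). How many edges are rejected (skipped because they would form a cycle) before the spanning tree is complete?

0

Kruskal's algorithm — process edges by increasing weight (ties by edge label):
Lima–Quito (1): add — endpoints in different components.
Cairo–Lagos (2): add — endpoints in different components.
Cairo–Quito (2): add — endpoints in different components.
Lima–Tokyo (4): add — endpoints in different components.
Paris–Quito (4): add — endpoints in different components.
Edges rejected before the tree was complete: 0.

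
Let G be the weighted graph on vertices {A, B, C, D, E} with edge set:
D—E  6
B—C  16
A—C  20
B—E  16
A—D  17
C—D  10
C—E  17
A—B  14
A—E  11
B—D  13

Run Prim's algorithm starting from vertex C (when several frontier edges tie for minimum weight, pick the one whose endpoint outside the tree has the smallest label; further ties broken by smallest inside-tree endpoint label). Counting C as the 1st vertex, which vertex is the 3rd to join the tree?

Grow the tree from C using Prim:
Step 1: frontier [C—D 10, B—C 16, C—E 17, A—C 20] → take C—D (10); add D.
Step 2: frontier [B—C 16, C—E 17, A—C 20, D—E 6, B—D 13, A—D 17] → take D—E (6); add E.
Step 3: frontier [B—C 16, A—C 20, B—D 13, A—D 17, A—E 11, B—E 16] → take A—E (11); add A.
Step 4: frontier [A—B 14, B—C 16, B—D 13, B—E 16] → take B—D (13); add B.
Vertex order: C, D, E, A, B. The 3rd vertex is E.

E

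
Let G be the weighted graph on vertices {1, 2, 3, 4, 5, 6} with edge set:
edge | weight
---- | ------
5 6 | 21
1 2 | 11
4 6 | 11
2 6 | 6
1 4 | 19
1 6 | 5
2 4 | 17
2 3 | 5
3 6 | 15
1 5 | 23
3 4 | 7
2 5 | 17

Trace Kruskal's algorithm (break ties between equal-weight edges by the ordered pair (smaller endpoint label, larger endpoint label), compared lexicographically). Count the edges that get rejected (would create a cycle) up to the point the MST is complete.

4

Kruskal's algorithm — process edges by increasing weight (ties by edge label):
1 6 (5): add. Components now {1,6} {2} {3} {4} {5}
2 3 (5): add. Components now {1,6} {2,3} {4} {5}
2 6 (6): add. Components now {1,2,3,6} {4} {5}
3 4 (7): add. Components now {1,2,3,4,6} {5}
1 2 (11): skip — 1 and 2 already connected.
4 6 (11): skip — 4 and 6 already connected.
3 6 (15): skip — 3 and 6 already connected.
2 4 (17): skip — 2 and 4 already connected.
2 5 (17): add. Components now {1,2,3,4,5,6}
Edges rejected before the tree was complete: 4.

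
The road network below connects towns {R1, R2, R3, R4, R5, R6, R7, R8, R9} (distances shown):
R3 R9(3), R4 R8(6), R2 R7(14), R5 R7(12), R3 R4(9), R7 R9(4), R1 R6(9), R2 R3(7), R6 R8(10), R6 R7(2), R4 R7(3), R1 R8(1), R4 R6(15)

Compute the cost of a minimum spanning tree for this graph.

38

Kruskal's algorithm — process edges by increasing weight (ties by edge label):
R1 R8 (1): add — endpoints in different components.
R6 R7 (2): add — endpoints in different components.
R3 R9 (3): add — endpoints in different components.
R4 R7 (3): add — endpoints in different components.
R7 R9 (4): add — endpoints in different components.
R4 R8 (6): add — endpoints in different components.
R2 R3 (7): add — endpoints in different components.
R1 R6 (9): skip — R6 and R1 already connected.
R3 R4 (9): skip — R4 and R3 already connected.
R6 R8 (10): skip — R8 and R6 already connected.
R5 R7 (12): add — endpoints in different components.
MST edges: R1 R8, R6 R7, R3 R9, R4 R7, R7 R9, R4 R8, R2 R3, R5 R7; total weight 1+2+3+3+4+6+7+12 = 38.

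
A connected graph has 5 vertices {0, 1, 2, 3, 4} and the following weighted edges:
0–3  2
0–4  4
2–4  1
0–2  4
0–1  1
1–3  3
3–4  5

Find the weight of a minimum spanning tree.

8

Prim's algorithm from 2:
Step 1: frontier [2–4 1, 0–2 4] → take 2–4 (1); add 4.
Step 2: frontier [0–2 4, 0–4 4, 3–4 5] → take 0–2 (4); add 0.
Step 3: frontier [0–1 1, 0–3 2, 3–4 5] → take 0–1 (1); add 1.
Step 4: frontier [0–3 2, 1–3 3, 3–4 5] → take 0–3 (2); add 3.
MST edges: 2–4, 0–2, 0–1, 0–3; total weight 1+4+1+2 = 8.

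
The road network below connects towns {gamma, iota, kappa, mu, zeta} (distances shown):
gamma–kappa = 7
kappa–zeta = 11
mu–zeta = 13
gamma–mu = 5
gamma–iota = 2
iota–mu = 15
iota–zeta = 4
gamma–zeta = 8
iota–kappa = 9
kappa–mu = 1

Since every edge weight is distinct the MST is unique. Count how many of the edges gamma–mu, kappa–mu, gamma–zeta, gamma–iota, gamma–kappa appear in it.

3

Kruskal's algorithm — process edges by increasing weight (ties by edge label):
kappa–mu (1): add. Components now {kappa,mu} {iota} {zeta} {gamma}
gamma–iota (2): add. Components now {kappa,mu} {gamma,iota} {zeta}
iota–zeta (4): add. Components now {kappa,mu} {gamma,iota,zeta}
gamma–mu (5): add. Components now {gamma,iota,kappa,mu,zeta}
MST edge set: {kappa–mu, gamma–iota, iota–zeta, gamma–mu}.
Of the listed edges, {gamma–mu, kappa–mu, gamma–iota} are in the MST → 3.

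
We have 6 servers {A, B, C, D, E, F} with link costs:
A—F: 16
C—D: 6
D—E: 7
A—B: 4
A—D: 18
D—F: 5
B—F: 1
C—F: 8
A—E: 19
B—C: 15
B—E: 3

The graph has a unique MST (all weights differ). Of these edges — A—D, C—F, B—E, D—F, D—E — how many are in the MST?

Kruskal: consider edges lightest-first.
B—F (1): add — endpoints in different components.
B—E (3): add — endpoints in different components.
A—B (4): add — endpoints in different components.
D—F (5): add — endpoints in different components.
C—D (6): add — endpoints in different components.
MST edge set: {B—F, B—E, A—B, D—F, C—D}.
Of the listed edges, {B—E, D—F} are in the MST → 2.

2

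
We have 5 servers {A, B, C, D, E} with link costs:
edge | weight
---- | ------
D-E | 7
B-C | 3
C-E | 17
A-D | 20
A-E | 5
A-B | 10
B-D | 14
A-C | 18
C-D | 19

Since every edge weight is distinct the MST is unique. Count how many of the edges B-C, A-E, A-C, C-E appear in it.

Kruskal: consider edges lightest-first.
B-C (3): add. Components now {A} {B,C} {D} {E}
A-E (5): add. Components now {A,E} {B,C} {D}
D-E (7): add. Components now {A,D,E} {B,C}
A-B (10): add. Components now {A,B,C,D,E}
MST edge set: {B-C, A-E, D-E, A-B}.
Of the listed edges, {B-C, A-E} are in the MST → 2.

2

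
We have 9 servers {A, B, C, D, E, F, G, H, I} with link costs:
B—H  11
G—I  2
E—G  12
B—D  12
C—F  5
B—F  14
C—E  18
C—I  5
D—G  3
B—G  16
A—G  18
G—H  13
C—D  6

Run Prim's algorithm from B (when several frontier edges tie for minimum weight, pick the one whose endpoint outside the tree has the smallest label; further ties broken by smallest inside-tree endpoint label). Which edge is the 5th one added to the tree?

Prim's algorithm from B:
Step 1: frontier [B—H 11, B—D 12, B—F 14, B—G 16] → take B—H (11); add H.
Step 2: frontier [B—D 12, B—F 14, B—G 16, G—H 13] → take B—D (12); add D.
Step 3: frontier [B—F 14, B—G 16, D—G 3, C—D 6, G—H 13] → take D—G (3); add G.
Step 4: frontier [B—F 14, C—D 6, G—I 2, E—G 12, A—G 18] → take G—I (2); add I.
Step 5: frontier [B—F 14, C—D 6, E—G 12, A—G 18, C—I 5] → take C—I (5); add C.
Step 6: frontier [B—F 14, C—F 5, C—E 18, E—G 12, A—G 18] → take C—F (5); add F.
Step 7: frontier [C—E 18, E—G 12, A—G 18] → take E—G (12); add E.
Step 8: frontier [A—G 18] → take A—G (18); add A.
The 5th edge added is C—I.

C-I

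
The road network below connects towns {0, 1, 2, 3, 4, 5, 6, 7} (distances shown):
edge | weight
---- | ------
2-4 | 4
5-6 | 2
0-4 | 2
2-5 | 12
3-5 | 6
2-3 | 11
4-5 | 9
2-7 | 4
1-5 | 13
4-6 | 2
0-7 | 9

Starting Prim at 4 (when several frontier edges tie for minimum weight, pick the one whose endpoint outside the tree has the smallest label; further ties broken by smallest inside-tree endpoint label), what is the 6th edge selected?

Prim, starting at 4.
Step 1: frontier [0-4 2, 4-6 2, 2-4 4, 4-5 9] → take 0-4 (2); add 0.
Step 2: frontier [0-7 9, 4-6 2, 2-4 4, 4-5 9] → take 4-6 (2); add 6.
Step 3: frontier [0-7 9, 2-4 4, 4-5 9, 5-6 2] → take 5-6 (2); add 5.
Step 4: frontier [0-7 9, 2-4 4, 3-5 6, 2-5 12, 1-5 13] → take 2-4 (4); add 2.
Step 5: frontier [0-7 9, 2-7 4, 2-3 11, 3-5 6, 1-5 13] → take 2-7 (4); add 7.
Step 6: frontier [2-3 11, 3-5 6, 1-5 13] → take 3-5 (6); add 3.
Step 7: frontier [1-5 13] → take 1-5 (13); add 1.
The 6th edge added is 3-5.

3-5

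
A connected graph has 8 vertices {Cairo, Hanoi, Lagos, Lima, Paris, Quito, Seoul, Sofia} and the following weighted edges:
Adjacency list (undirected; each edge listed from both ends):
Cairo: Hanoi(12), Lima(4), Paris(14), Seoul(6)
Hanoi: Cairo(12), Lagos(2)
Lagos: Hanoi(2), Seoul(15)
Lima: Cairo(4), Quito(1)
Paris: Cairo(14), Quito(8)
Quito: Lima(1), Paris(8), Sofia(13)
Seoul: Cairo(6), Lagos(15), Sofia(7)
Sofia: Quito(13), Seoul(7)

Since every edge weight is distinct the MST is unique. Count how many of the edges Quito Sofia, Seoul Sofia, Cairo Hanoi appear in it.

2

Sort edges by weight, then run Kruskal:
Lima Quito (1): add — endpoints in different components.
Hanoi Lagos (2): add — endpoints in different components.
Cairo Lima (4): add — endpoints in different components.
Cairo Seoul (6): add — endpoints in different components.
Seoul Sofia (7): add — endpoints in different components.
Paris Quito (8): add — endpoints in different components.
Cairo Hanoi (12): add — endpoints in different components.
MST edge set: {Lima Quito, Hanoi Lagos, Cairo Lima, Cairo Seoul, Seoul Sofia, Paris Quito, Cairo Hanoi}.
Of the listed edges, {Seoul Sofia, Cairo Hanoi} are in the MST → 2.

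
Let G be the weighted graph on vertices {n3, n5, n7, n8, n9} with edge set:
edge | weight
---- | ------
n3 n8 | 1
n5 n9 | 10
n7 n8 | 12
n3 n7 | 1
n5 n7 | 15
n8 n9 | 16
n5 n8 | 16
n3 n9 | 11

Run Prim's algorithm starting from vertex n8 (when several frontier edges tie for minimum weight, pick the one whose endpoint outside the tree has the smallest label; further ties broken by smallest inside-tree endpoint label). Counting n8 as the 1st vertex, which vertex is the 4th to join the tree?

Prim, starting at n8.
Step 1: cheapest edge leaving the tree is n3 n8 (1); add n3.
Step 2: cheapest edge leaving the tree is n3 n7 (1); add n7.
Step 3: cheapest edge leaving the tree is n3 n9 (11); add n9.
Step 4: cheapest edge leaving the tree is n5 n9 (10); add n5.
Vertex order: n8, n3, n7, n9, n5. The 4th vertex is n9.

n9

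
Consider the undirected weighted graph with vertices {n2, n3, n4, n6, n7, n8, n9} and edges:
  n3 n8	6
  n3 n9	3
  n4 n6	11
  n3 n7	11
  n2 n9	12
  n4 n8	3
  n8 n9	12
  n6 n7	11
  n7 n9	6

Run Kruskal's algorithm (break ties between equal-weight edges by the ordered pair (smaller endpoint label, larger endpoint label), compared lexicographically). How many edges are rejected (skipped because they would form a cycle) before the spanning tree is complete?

2

Kruskal's algorithm — process edges by increasing weight (ties by edge label):
n3 n9 (3): add — endpoints in different components.
n4 n8 (3): add — endpoints in different components.
n3 n8 (6): add — endpoints in different components.
n7 n9 (6): add — endpoints in different components.
n3 n7 (11): skip — n3 and n7 already connected.
n4 n6 (11): add — endpoints in different components.
n6 n7 (11): skip — n7 and n6 already connected.
n2 n9 (12): add — endpoints in different components.
Edges rejected before the tree was complete: 2.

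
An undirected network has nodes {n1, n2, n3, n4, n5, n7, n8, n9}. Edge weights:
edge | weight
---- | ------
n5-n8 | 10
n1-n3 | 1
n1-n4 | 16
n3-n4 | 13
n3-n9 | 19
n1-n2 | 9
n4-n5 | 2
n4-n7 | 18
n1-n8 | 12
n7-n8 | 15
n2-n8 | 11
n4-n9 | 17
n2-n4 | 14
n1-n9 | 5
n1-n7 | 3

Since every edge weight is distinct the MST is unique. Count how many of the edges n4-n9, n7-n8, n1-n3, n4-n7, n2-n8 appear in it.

2

Kruskal: consider edges lightest-first.
n1-n3 (1): add — endpoints in different components.
n4-n5 (2): add — endpoints in different components.
n1-n7 (3): add — endpoints in different components.
n1-n9 (5): add — endpoints in different components.
n1-n2 (9): add — endpoints in different components.
n5-n8 (10): add — endpoints in different components.
n2-n8 (11): add — endpoints in different components.
MST edge set: {n1-n3, n4-n5, n1-n7, n1-n9, n1-n2, n5-n8, n2-n8}.
Of the listed edges, {n1-n3, n2-n8} are in the MST → 2.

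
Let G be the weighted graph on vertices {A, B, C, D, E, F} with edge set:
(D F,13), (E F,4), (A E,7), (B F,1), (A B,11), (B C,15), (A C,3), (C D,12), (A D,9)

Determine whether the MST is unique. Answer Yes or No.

Yes

Kruskal's algorithm — process edges by increasing weight (ties by edge label):
B F (1): add. Components now {A} {B,F} {C} {D} {E}
A C (3): add. Components now {A,C} {B,F} {D} {E}
E F (4): add. Components now {A,C} {B,E,F} {D}
A E (7): add. Components now {A,B,C,E,F} {D}
A D (9): add. Components now {A,B,C,D,E,F}
Every non-tree edge has weight strictly greater than the heaviest edge on the tree path between its endpoints, so the MST is unique.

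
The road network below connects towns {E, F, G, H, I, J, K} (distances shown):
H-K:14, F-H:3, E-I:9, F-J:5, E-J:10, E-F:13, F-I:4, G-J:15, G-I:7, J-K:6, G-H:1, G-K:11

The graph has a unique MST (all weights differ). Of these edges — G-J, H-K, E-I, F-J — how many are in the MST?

Kruskal: consider edges lightest-first.
G-H (1): add — endpoints in different components.
F-H (3): add — endpoints in different components.
F-I (4): add — endpoints in different components.
F-J (5): add — endpoints in different components.
J-K (6): add — endpoints in different components.
G-I (7): skip — G and I already connected.
E-I (9): add — endpoints in different components.
MST edge set: {G-H, F-H, F-I, F-J, J-K, E-I}.
Of the listed edges, {E-I, F-J} are in the MST → 2.

2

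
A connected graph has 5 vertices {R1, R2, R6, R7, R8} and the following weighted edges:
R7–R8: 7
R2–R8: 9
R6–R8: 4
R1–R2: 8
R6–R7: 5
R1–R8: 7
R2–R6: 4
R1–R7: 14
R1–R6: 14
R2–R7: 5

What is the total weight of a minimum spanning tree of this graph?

20

Grow the tree from R7 using Prim:
Step 1: frontier [R2–R7 5, R6–R7 5, R7–R8 7, R1–R7 14] → take R2–R7 (5); add R2.
Step 2: frontier [R2–R6 4, R1–R2 8, R2–R8 9, R6–R7 5, R7–R8 7, R1–R7 14] → take R2–R6 (4); add R6.
Step 3: frontier [R1–R2 8, R2–R8 9, R6–R8 4, R1–R6 14, R7–R8 7, R1–R7 14] → take R6–R8 (4); add R8.
Step 4: frontier [R1–R2 8, R1–R6 14, R1–R7 14, R1–R8 7] → take R1–R8 (7); add R1.
MST edges: R2–R7, R2–R6, R6–R8, R1–R8; total weight 5+4+4+7 = 20.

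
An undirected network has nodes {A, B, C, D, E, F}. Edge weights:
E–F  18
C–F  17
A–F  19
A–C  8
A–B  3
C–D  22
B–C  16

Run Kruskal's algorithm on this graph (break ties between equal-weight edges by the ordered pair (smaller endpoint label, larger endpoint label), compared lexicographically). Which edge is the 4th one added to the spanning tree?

Kruskal's algorithm — process edges by increasing weight (ties by edge label):
A–B (3): add — endpoints in different components.
A–C (8): add — endpoints in different components.
B–C (16): skip — B and C already connected.
C–F (17): add — endpoints in different components.
E–F (18): add — endpoints in different components.
A–F (19): skip — A and F already connected.
C–D (22): add — endpoints in different components.
The 4th edge added is E–F.

E-F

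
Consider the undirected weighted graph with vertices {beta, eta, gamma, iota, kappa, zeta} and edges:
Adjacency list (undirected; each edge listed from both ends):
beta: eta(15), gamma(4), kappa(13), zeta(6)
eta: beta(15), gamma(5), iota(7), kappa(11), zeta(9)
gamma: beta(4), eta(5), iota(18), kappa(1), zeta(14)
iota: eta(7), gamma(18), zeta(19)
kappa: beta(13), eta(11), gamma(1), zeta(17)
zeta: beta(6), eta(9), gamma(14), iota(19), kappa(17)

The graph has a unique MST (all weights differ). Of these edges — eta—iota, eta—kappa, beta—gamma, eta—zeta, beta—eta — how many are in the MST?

Kruskal: consider edges lightest-first.
gamma—kappa (1): add — endpoints in different components.
beta—gamma (4): add — endpoints in different components.
eta—gamma (5): add — endpoints in different components.
beta—zeta (6): add — endpoints in different components.
eta—iota (7): add — endpoints in different components.
MST edge set: {gamma—kappa, beta—gamma, eta—gamma, beta—zeta, eta—iota}.
Of the listed edges, {eta—iota, beta—gamma} are in the MST → 2.

2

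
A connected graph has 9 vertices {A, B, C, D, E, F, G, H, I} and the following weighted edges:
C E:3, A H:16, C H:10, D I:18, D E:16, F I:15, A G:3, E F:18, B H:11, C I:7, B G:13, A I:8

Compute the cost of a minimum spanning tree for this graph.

73

Prim's algorithm from A:
Step 1: frontier [A G 3, A I 8, A H 16] → take A G (3); add G.
Step 2: frontier [A I 8, A H 16, B G 13] → take A I (8); add I.
Step 3: frontier [A H 16, B G 13, C I 7, F I 15, D I 18] → take C I (7); add C.
Step 4: frontier [A H 16, C E 3, C H 10, B G 13, F I 15, D I 18] → take C E (3); add E.
Step 5: frontier [A H 16, C H 10, D E 16, E F 18, B G 13, F I 15, D I 18] → take C H (10); add H.
Step 6: frontier [D E 16, E F 18, B G 13, B H 11, F I 15, D I 18] → take B H (11); add B.
Step 7: frontier [D E 16, E F 18, F I 15, D I 18] → take F I (15); add F.
Step 8: frontier [D E 16, D I 18] → take D E (16); add D.
MST edges: A G, A I, C I, C E, C H, B H, F I, D E; total weight 3+8+7+3+10+11+15+16 = 73.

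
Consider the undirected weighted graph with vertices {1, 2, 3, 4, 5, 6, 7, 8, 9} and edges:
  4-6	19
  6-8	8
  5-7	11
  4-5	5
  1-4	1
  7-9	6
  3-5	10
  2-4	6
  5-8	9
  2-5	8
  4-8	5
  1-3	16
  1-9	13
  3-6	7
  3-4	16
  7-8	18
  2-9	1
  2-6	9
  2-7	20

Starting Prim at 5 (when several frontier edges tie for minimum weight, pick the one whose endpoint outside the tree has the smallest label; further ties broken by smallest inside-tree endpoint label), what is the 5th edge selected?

Prim's algorithm from 5:
Step 1: cheapest edge leaving the tree is 4-5 (5); add 4.
Step 2: cheapest edge leaving the tree is 1-4 (1); add 1.
Step 3: cheapest edge leaving the tree is 4-8 (5); add 8.
Step 4: cheapest edge leaving the tree is 2-4 (6); add 2.
Step 5: cheapest edge leaving the tree is 2-9 (1); add 9.
Step 6: cheapest edge leaving the tree is 7-9 (6); add 7.
Step 7: cheapest edge leaving the tree is 6-8 (8); add 6.
Step 8: cheapest edge leaving the tree is 3-6 (7); add 3.
The 5th edge added is 2-9.

2-9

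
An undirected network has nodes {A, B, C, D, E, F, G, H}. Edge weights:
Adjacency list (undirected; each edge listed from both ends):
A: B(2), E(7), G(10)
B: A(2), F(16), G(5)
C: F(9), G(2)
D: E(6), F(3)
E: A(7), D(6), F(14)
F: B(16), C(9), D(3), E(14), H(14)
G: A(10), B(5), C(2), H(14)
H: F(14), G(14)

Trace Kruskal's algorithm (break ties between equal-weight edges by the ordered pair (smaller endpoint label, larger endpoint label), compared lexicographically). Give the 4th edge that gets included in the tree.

B-G

Kruskal's algorithm — process edges by increasing weight (ties by edge label):
A B (2): add — endpoints in different components.
C G (2): add — endpoints in different components.
D F (3): add — endpoints in different components.
B G (5): add — endpoints in different components.
D E (6): add — endpoints in different components.
A E (7): add — endpoints in different components.
C F (9): skip — C and F already connected.
A G (10): skip — A and G already connected.
E F (14): skip — E and F already connected.
F H (14): add — endpoints in different components.
The 4th edge added is B G.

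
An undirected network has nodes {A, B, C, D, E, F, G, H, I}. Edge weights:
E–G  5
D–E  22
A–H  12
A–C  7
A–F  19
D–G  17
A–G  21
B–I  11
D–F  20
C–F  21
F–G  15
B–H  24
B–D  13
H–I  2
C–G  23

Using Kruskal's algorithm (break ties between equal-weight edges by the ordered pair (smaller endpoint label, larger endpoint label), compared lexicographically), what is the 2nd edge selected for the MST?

Kruskal: consider edges lightest-first.
H–I (2): add — endpoints in different components.
E–G (5): add — endpoints in different components.
A–C (7): add — endpoints in different components.
B–I (11): add — endpoints in different components.
A–H (12): add — endpoints in different components.
B–D (13): add — endpoints in different components.
F–G (15): add — endpoints in different components.
D–G (17): add — endpoints in different components.
The 2nd edge added is E–G.

E-G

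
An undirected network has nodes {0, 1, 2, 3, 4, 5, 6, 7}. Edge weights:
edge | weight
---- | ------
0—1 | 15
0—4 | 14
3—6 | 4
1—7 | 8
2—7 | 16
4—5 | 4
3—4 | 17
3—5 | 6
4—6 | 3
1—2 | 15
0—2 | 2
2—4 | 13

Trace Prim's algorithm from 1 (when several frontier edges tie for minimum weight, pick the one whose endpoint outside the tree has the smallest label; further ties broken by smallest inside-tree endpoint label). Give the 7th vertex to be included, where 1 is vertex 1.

Prim, starting at 1.
Step 1: cheapest edge leaving the tree is 1—7 (8); add 7.
Step 2: cheapest edge leaving the tree is 0—1 (15); add 0.
Step 3: cheapest edge leaving the tree is 0—2 (2); add 2.
Step 4: cheapest edge leaving the tree is 2—4 (13); add 4.
Step 5: cheapest edge leaving the tree is 4—6 (3); add 6.
Step 6: cheapest edge leaving the tree is 3—6 (4); add 3.
Step 7: cheapest edge leaving the tree is 4—5 (4); add 5.
Vertex order: 1, 7, 0, 2, 4, 6, 3, 5. The 7th vertex is 3.

3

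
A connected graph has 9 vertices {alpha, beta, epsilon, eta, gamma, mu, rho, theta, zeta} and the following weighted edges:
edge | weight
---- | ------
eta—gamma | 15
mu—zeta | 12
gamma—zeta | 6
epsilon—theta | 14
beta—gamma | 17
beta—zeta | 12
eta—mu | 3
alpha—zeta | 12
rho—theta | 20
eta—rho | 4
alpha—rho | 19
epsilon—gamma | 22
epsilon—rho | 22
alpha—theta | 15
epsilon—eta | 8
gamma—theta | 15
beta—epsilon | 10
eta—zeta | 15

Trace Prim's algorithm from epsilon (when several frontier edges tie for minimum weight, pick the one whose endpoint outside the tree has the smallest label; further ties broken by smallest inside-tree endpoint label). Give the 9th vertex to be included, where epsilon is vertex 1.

theta

Prim, starting at epsilon.
Step 1: cheapest edge leaving the tree is epsilon—eta (8); add eta.
Step 2: cheapest edge leaving the tree is eta—mu (3); add mu.
Step 3: cheapest edge leaving the tree is eta—rho (4); add rho.
Step 4: cheapest edge leaving the tree is beta—epsilon (10); add beta.
Step 5: cheapest edge leaving the tree is beta—zeta (12); add zeta.
Step 6: cheapest edge leaving the tree is gamma—zeta (6); add gamma.
Step 7: cheapest edge leaving the tree is alpha—zeta (12); add alpha.
Step 8: cheapest edge leaving the tree is epsilon—theta (14); add theta.
Vertex order: epsilon, eta, mu, rho, beta, zeta, gamma, alpha, theta. The 9th vertex is theta.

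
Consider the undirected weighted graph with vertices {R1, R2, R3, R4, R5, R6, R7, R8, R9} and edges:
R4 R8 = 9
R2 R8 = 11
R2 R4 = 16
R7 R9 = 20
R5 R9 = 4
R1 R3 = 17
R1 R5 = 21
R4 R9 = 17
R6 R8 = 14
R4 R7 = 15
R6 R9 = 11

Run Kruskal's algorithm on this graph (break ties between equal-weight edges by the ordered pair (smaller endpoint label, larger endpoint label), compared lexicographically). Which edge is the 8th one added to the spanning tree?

Sort edges by weight, then run Kruskal:
R5 R9 (4): add — endpoints in different components.
R4 R8 (9): add — endpoints in different components.
R2 R8 (11): add — endpoints in different components.
R6 R9 (11): add — endpoints in different components.
R6 R8 (14): add — endpoints in different components.
R4 R7 (15): add — endpoints in different components.
R2 R4 (16): skip — R4 and R2 already connected.
R1 R3 (17): add — endpoints in different components.
R4 R9 (17): skip — R4 and R9 already connected.
R7 R9 (20): skip — R9 and R7 already connected.
R1 R5 (21): add — endpoints in different components.
The 8th edge added is R1 R5.

R1-R5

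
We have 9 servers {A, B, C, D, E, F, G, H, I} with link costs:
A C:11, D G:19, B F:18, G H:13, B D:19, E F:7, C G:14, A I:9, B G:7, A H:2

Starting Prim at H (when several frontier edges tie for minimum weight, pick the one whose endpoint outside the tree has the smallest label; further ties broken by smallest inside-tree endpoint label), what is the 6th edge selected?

B-F

Prim, starting at H.
Step 1: cheapest edge leaving the tree is A H (2); add A.
Step 2: cheapest edge leaving the tree is A I (9); add I.
Step 3: cheapest edge leaving the tree is A C (11); add C.
Step 4: cheapest edge leaving the tree is G H (13); add G.
Step 5: cheapest edge leaving the tree is B G (7); add B.
Step 6: cheapest edge leaving the tree is B F (18); add F.
Step 7: cheapest edge leaving the tree is E F (7); add E.
Step 8: cheapest edge leaving the tree is B D (19); add D.
The 6th edge added is B F.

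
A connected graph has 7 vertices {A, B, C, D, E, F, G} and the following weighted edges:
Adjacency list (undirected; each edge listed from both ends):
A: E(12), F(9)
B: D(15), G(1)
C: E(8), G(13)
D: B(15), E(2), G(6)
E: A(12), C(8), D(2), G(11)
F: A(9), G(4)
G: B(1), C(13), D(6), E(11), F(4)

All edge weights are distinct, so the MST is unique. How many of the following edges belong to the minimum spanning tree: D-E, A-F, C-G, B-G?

Sort edges by weight, then run Kruskal:
B-G (1): add — endpoints in different components.
D-E (2): add — endpoints in different components.
F-G (4): add — endpoints in different components.
D-G (6): add — endpoints in different components.
C-E (8): add — endpoints in different components.
A-F (9): add — endpoints in different components.
MST edge set: {B-G, D-E, F-G, D-G, C-E, A-F}.
Of the listed edges, {D-E, A-F, B-G} are in the MST → 3.

3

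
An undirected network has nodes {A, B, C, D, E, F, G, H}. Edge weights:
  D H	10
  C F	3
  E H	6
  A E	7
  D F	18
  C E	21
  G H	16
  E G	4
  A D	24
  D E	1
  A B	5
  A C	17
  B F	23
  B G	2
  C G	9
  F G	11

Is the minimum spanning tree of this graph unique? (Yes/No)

Kruskal: consider edges lightest-first.
D E (1): add — endpoints in different components.
B G (2): add — endpoints in different components.
C F (3): add — endpoints in different components.
E G (4): add — endpoints in different components.
A B (5): add — endpoints in different components.
E H (6): add — endpoints in different components.
A E (7): skip — A and E already connected.
C G (9): add — endpoints in different components.
Every non-tree edge has weight strictly greater than the heaviest edge on the tree path between its endpoints, so the MST is unique.

Yes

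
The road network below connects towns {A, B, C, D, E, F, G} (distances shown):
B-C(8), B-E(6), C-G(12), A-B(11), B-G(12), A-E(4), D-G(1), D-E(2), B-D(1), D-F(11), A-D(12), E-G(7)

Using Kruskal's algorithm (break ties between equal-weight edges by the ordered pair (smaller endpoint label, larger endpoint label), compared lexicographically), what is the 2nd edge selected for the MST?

Sort edges by weight, then run Kruskal:
B-D (1): add — endpoints in different components.
D-G (1): add — endpoints in different components.
D-E (2): add — endpoints in different components.
A-E (4): add — endpoints in different components.
B-E (6): skip — B and E already connected.
E-G (7): skip — E and G already connected.
B-C (8): add — endpoints in different components.
A-B (11): skip — A and B already connected.
D-F (11): add — endpoints in different components.
The 2nd edge added is D-G.

D-G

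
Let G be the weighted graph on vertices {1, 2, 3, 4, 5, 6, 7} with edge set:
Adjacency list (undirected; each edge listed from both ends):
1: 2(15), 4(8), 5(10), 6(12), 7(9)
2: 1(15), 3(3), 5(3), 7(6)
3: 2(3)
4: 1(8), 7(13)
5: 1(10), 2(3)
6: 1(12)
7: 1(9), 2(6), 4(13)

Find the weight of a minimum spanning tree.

Sort edges by weight, then run Kruskal:
2–3 (3): add. Components now {1} {2,3} {4} {5} {6} {7}
2–5 (3): add. Components now {1} {2,3,5} {4} {6} {7}
2–7 (6): add. Components now {1} {2,3,5,7} {4} {6}
1–4 (8): add. Components now {1,4} {2,3,5,7} {6}
1–7 (9): add. Components now {1,2,3,4,5,7} {6}
1–5 (10): skip — 1 and 5 already connected.
1–6 (12): add. Components now {1,2,3,4,5,6,7}
MST edges: 2–3, 2–5, 2–7, 1–4, 1–7, 1–6; total weight 3+3+6+8+9+12 = 41.

41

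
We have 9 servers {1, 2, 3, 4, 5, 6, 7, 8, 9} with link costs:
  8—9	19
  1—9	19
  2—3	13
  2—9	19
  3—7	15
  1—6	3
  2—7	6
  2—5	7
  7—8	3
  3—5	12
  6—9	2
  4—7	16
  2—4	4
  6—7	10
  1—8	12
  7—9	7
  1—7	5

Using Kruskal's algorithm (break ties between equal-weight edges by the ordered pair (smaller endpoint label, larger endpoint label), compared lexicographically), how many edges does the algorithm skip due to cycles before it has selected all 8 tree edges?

3

Sort edges by weight, then run Kruskal:
6—9 (2): add — endpoints in different components.
1—6 (3): add — endpoints in different components.
7—8 (3): add — endpoints in different components.
2—4 (4): add — endpoints in different components.
1—7 (5): add — endpoints in different components.
2—7 (6): add — endpoints in different components.
2—5 (7): add — endpoints in different components.
7—9 (7): skip — 7 and 9 already connected.
6—7 (10): skip — 6 and 7 already connected.
1—8 (12): skip — 1 and 8 already connected.
3—5 (12): add — endpoints in different components.
Edges rejected before the tree was complete: 3.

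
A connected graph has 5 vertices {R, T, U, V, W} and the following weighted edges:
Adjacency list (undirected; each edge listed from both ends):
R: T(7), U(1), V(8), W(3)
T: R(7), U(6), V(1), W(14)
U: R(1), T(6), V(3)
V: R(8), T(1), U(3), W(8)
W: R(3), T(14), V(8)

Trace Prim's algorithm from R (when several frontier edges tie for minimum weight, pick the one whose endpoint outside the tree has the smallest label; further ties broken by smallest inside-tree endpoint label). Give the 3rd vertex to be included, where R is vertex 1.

Grow the tree from R using Prim:
Step 1: cheapest edge leaving the tree is R-U (1); add U.
Step 2: cheapest edge leaving the tree is U-V (3); add V.
Step 3: cheapest edge leaving the tree is T-V (1); add T.
Step 4: cheapest edge leaving the tree is R-W (3); add W.
Vertex order: R, U, V, T, W. The 3rd vertex is V.

V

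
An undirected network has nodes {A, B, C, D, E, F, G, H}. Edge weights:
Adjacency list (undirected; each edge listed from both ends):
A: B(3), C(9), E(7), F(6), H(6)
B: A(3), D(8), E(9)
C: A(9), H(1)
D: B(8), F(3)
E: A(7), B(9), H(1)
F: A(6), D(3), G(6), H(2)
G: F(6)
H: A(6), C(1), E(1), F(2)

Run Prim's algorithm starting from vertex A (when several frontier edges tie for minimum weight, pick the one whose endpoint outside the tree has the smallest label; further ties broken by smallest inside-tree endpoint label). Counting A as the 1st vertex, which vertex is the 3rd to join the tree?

Prim, starting at A.
Step 1: cheapest edge leaving the tree is A B (3); add B.
Step 2: cheapest edge leaving the tree is A F (6); add F.
Step 3: cheapest edge leaving the tree is F H (2); add H.
Step 4: cheapest edge leaving the tree is C H (1); add C.
Step 5: cheapest edge leaving the tree is E H (1); add E.
Step 6: cheapest edge leaving the tree is D F (3); add D.
Step 7: cheapest edge leaving the tree is F G (6); add G.
Vertex order: A, B, F, H, C, E, D, G. The 3rd vertex is F.

F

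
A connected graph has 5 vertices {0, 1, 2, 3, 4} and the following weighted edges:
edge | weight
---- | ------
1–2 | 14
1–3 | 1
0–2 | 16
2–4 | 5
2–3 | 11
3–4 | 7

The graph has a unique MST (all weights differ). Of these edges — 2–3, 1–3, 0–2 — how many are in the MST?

Kruskal's algorithm — process edges by increasing weight (ties by edge label):
1–3 (1): add. Components now {0} {1,3} {2} {4}
2–4 (5): add. Components now {0} {1,3} {2,4}
3–4 (7): add. Components now {0} {1,2,3,4}
2–3 (11): skip — 2 and 3 already connected.
1–2 (14): skip — 1 and 2 already connected.
0–2 (16): add. Components now {0,1,2,3,4}
MST edge set: {1–3, 2–4, 3–4, 0–2}.
Of the listed edges, {1–3, 0–2} are in the MST → 2.

2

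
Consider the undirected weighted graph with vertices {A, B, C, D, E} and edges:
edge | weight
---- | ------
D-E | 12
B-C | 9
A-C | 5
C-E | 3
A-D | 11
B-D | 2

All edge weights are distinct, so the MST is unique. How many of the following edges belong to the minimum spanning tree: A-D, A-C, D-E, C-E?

Kruskal: consider edges lightest-first.
B-D (2): add — endpoints in different components.
C-E (3): add — endpoints in different components.
A-C (5): add — endpoints in different components.
B-C (9): add — endpoints in different components.
MST edge set: {B-D, C-E, A-C, B-C}.
Of the listed edges, {A-C, C-E} are in the MST → 2.

2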